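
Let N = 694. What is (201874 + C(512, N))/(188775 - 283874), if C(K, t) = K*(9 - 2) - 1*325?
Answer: -205133/95099 ≈ -2.1570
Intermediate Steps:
C(K, t) = -325 + 7*K (C(K, t) = K*7 - 325 = 7*K - 325 = -325 + 7*K)
(201874 + C(512, N))/(188775 - 283874) = (201874 + (-325 + 7*512))/(188775 - 283874) = (201874 + (-325 + 3584))/(-95099) = (201874 + 3259)*(-1/95099) = 205133*(-1/95099) = -205133/95099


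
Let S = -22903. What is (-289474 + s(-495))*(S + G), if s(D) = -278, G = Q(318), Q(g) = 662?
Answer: 6444374232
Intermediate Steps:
G = 662
(-289474 + s(-495))*(S + G) = (-289474 - 278)*(-22903 + 662) = -289752*(-22241) = 6444374232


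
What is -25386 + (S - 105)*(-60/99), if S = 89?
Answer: -837418/33 ≈ -25376.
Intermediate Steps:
-25386 + (S - 105)*(-60/99) = -25386 + (89 - 105)*(-60/99) = -25386 - (-960)/99 = -25386 - 16*(-20/33) = -25386 + 320/33 = -837418/33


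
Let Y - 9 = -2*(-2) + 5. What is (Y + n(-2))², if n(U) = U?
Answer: 256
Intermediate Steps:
Y = 18 (Y = 9 + (-2*(-2) + 5) = 9 + (4 + 5) = 9 + 9 = 18)
(Y + n(-2))² = (18 - 2)² = 16² = 256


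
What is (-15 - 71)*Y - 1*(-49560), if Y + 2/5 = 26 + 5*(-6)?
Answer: 249692/5 ≈ 49938.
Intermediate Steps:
Y = -22/5 (Y = -⅖ + (26 + 5*(-6)) = -⅖ + (26 - 30) = -⅖ - 4 = -22/5 ≈ -4.4000)
(-15 - 71)*Y - 1*(-49560) = (-15 - 71)*(-22/5) - 1*(-49560) = -86*(-22/5) + 49560 = 1892/5 + 49560 = 249692/5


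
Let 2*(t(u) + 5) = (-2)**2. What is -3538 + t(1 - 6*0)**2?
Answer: -3529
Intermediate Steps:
t(u) = -3 (t(u) = -5 + (1/2)*(-2)**2 = -5 + (1/2)*4 = -5 + 2 = -3)
-3538 + t(1 - 6*0)**2 = -3538 + (-3)**2 = -3538 + 9 = -3529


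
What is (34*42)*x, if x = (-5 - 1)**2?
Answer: 51408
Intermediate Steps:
x = 36 (x = (-6)**2 = 36)
(34*42)*x = (34*42)*36 = 1428*36 = 51408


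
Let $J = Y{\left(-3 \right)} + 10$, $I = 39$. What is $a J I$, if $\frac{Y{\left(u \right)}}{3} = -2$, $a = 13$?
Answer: $2028$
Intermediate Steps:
$Y{\left(u \right)} = -6$ ($Y{\left(u \right)} = 3 \left(-2\right) = -6$)
$J = 4$ ($J = -6 + 10 = 4$)
$a J I = 13 \cdot 4 \cdot 39 = 52 \cdot 39 = 2028$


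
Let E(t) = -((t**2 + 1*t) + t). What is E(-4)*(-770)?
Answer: 6160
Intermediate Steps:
E(t) = -t**2 - 2*t (E(t) = -((t**2 + t) + t) = -((t + t**2) + t) = -(t**2 + 2*t) = -t**2 - 2*t)
E(-4)*(-770) = -1*(-4)*(2 - 4)*(-770) = -1*(-4)*(-2)*(-770) = -8*(-770) = 6160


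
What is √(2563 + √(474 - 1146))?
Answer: √(2563 + 4*I*√42) ≈ 50.627 + 0.256*I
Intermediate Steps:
√(2563 + √(474 - 1146)) = √(2563 + √(-672)) = √(2563 + 4*I*√42)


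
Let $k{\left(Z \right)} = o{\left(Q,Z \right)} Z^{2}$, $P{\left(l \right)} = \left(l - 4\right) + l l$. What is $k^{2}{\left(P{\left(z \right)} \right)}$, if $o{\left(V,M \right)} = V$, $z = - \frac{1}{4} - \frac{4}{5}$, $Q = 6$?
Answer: $\frac{55946256156729}{6400000000} \approx 8741.6$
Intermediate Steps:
$z = - \frac{21}{20}$ ($z = \left(-1\right) \frac{1}{4} - \frac{4}{5} = - \frac{1}{4} - \frac{4}{5} = - \frac{21}{20} \approx -1.05$)
$P{\left(l \right)} = -4 + l + l^{2}$ ($P{\left(l \right)} = \left(l - 4\right) + l^{2} = \left(-4 + l\right) + l^{2} = -4 + l + l^{2}$)
$k{\left(Z \right)} = 6 Z^{2}$
$k^{2}{\left(P{\left(z \right)} \right)} = \left(6 \left(-4 - \frac{21}{20} + \left(- \frac{21}{20}\right)^{2}\right)^{2}\right)^{2} = \left(6 \left(-4 - \frac{21}{20} + \frac{441}{400}\right)^{2}\right)^{2} = \left(6 \left(- \frac{1579}{400}\right)^{2}\right)^{2} = \left(6 \cdot \frac{2493241}{160000}\right)^{2} = \left(\frac{7479723}{80000}\right)^{2} = \frac{55946256156729}{6400000000}$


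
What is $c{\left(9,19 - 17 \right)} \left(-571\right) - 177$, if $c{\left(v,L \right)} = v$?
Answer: $-5316$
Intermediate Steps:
$c{\left(9,19 - 17 \right)} \left(-571\right) - 177 = 9 \left(-571\right) - 177 = -5139 - 177 = -5316$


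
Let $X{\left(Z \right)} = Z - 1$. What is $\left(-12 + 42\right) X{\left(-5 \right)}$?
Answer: $-180$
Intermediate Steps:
$X{\left(Z \right)} = -1 + Z$
$\left(-12 + 42\right) X{\left(-5 \right)} = \left(-12 + 42\right) \left(-1 - 5\right) = 30 \left(-6\right) = -180$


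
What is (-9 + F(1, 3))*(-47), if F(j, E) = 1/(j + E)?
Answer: 1645/4 ≈ 411.25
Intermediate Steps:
F(j, E) = 1/(E + j)
(-9 + F(1, 3))*(-47) = (-9 + 1/(3 + 1))*(-47) = (-9 + 1/4)*(-47) = -35/4*(-47) = 1645/4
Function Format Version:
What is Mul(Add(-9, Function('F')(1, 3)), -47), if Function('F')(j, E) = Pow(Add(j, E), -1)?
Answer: Rational(1645, 4) ≈ 411.25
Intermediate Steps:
Function('F')(j, E) = Pow(Add(E, j), -1)
Mul(Add(-9, Function('F')(1, 3)), -47) = Mul(Add(-9, Pow(Add(3, 1), -1)), -47) = Mul(Add(-9, Pow(4, -1)), -47) = Mul(Add(-9, Rational(1, 4)), -47) = Mul(Rational(-35, 4), -47) = Rational(1645, 4)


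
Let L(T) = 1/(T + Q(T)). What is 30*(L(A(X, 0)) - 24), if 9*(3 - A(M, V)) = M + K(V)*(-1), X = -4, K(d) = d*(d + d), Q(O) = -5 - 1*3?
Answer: -29790/41 ≈ -726.58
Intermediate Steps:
Q(O) = -8 (Q(O) = -5 - 3 = -8)
K(d) = 2*d² (K(d) = d*(2*d) = 2*d²)
A(M, V) = 3 - M/9 + 2*V²/9 (A(M, V) = 3 - (M + (2*V²)*(-1))/9 = 3 - (M - 2*V²)/9 = 3 + (-M/9 + 2*V²/9) = 3 - M/9 + 2*V²/9)
L(T) = 1/(-8 + T) (L(T) = 1/(T - 8) = 1/(-8 + T))
30*(L(A(X, 0)) - 24) = 30*(1/(-8 + (3 - ⅑*(-4) + (2/9)*0²)) - 24) = 30*(1/(-8 + (3 + 4/9 + (2/9)*0)) - 24) = 30*(1/(-8 + (3 + 4/9 + 0)) - 24) = 30*(1/(-8 + 31/9) - 24) = 30*(1/(-41/9) - 24) = 30*(-9/41 - 24) = 30*(-993/41) = -29790/41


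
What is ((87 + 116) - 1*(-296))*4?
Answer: 1996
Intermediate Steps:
((87 + 116) - 1*(-296))*4 = (203 + 296)*4 = 499*4 = 1996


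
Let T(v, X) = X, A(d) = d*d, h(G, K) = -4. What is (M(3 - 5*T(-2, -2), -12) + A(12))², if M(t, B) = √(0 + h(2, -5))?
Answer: 20732 + 576*I ≈ 20732.0 + 576.0*I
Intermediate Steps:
A(d) = d²
M(t, B) = 2*I (M(t, B) = √(0 - 4) = √(-4) = 2*I)
(M(3 - 5*T(-2, -2), -12) + A(12))² = (2*I + 12²)² = (2*I + 144)² = (144 + 2*I)²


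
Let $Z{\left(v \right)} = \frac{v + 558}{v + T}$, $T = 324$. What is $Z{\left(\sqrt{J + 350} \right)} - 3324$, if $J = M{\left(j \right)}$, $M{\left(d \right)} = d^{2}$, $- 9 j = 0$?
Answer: $- \frac{173798191}{52313} - \frac{585 \sqrt{14}}{52313} \approx -3322.3$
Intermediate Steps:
$j = 0$ ($j = \left(- \frac{1}{9}\right) 0 = 0$)
$J = 0$ ($J = 0^{2} = 0$)
$Z{\left(v \right)} = \frac{558 + v}{324 + v}$ ($Z{\left(v \right)} = \frac{v + 558}{v + 324} = \frac{558 + v}{324 + v}$)
$Z{\left(\sqrt{J + 350} \right)} - 3324 = \frac{558 + \sqrt{0 + 350}}{324 + \sqrt{0 + 350}} - 3324 = \frac{558 + \sqrt{350}}{324 + \sqrt{350}} - 3324 = \frac{558 + 5 \sqrt{14}}{324 + 5 \sqrt{14}} - 3324 = -3324 + \frac{558 + 5 \sqrt{14}}{324 + 5 \sqrt{14}}$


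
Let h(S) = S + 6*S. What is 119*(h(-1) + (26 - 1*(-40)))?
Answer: 7021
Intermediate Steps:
h(S) = 7*S
119*(h(-1) + (26 - 1*(-40))) = 119*(7*(-1) + (26 - 1*(-40))) = 119*(-7 + (26 + 40)) = 119*(-7 + 66) = 119*59 = 7021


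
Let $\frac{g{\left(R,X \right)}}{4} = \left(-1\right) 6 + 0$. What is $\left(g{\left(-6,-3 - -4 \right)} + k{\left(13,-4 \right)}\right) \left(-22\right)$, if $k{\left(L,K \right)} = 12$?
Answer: $264$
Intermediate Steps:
$g{\left(R,X \right)} = -24$ ($g{\left(R,X \right)} = 4 \left(\left(-1\right) 6 + 0\right) = 4 \left(-6 + 0\right) = 4 \left(-6\right) = -24$)
$\left(g{\left(-6,-3 - -4 \right)} + k{\left(13,-4 \right)}\right) \left(-22\right) = \left(-24 + 12\right) \left(-22\right) = \left(-12\right) \left(-22\right) = 264$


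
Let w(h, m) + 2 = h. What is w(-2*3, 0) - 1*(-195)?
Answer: 187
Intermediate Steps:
w(h, m) = -2 + h
w(-2*3, 0) - 1*(-195) = (-2 - 2*3) - 1*(-195) = (-2 - 6) + 195 = -8 + 195 = 187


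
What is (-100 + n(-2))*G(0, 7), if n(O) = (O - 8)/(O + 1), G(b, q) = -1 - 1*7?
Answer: 720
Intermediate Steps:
G(b, q) = -8 (G(b, q) = -1 - 7 = -8)
n(O) = (-8 + O)/(1 + O)
(-100 + n(-2))*G(0, 7) = (-100 + (-8 - 2)/(1 - 2))*(-8) = (-100 - 10/(-1))*(-8) = (-100 - 1*(-10))*(-8) = (-100 + 10)*(-8) = -90*(-8) = 720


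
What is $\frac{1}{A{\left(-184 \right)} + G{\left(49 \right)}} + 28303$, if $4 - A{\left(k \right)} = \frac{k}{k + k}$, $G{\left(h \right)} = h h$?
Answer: $\frac{136109129}{4809} \approx 28303.0$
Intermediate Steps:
$G{\left(h \right)} = h^{2}$
$A{\left(k \right)} = \frac{7}{2}$ ($A{\left(k \right)} = 4 - \frac{k}{k + k} = 4 - \frac{k}{2 k} = 4 - k \frac{1}{2 k} = 4 - \frac{1}{2} = \frac{7}{2}$)
$\frac{1}{A{\left(-184 \right)} + G{\left(49 \right)}} + 28303 = \frac{1}{\frac{7}{2} + 49^{2}} + 28303 = \frac{1}{\frac{7}{2} + 2401} + 28303 = \frac{1}{\frac{4809}{2}} + 28303 = \frac{2}{4809} + 28303 = \frac{136109129}{4809}$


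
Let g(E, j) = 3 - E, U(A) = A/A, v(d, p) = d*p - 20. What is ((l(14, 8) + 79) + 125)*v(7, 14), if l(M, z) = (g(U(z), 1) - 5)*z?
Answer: 14040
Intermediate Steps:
v(d, p) = -20 + d*p
U(A) = 1
l(M, z) = -3*z (l(M, z) = ((3 - 1*1) - 5)*z = ((3 - 1) - 5)*z = (2 - 5)*z = -3*z)
((l(14, 8) + 79) + 125)*v(7, 14) = ((-3*8 + 79) + 125)*(-20 + 7*14) = ((-24 + 79) + 125)*(-20 + 98) = (55 + 125)*78 = 180*78 = 14040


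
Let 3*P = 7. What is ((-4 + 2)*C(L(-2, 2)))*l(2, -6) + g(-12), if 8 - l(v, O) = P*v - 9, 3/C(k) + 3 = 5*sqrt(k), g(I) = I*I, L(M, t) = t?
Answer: 5682/41 - 370*sqrt(2)/41 ≈ 125.82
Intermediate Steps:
P = 7/3 (P = (1/3)*7 = 7/3 ≈ 2.3333)
g(I) = I**2
C(k) = 3/(-3 + 5*sqrt(k))
l(v, O) = 17 - 7*v/3 (l(v, O) = 8 - (7*v/3 - 9) = 8 - (-9 + 7*v/3) = 8 + (9 - 7*v/3) = 17 - 7*v/3)
((-4 + 2)*C(L(-2, 2)))*l(2, -6) + g(-12) = ((-4 + 2)*(3/(-3 + 5*sqrt(2))))*(17 - 7/3*2) + (-12)**2 = (-6/(-3 + 5*sqrt(2)))*(17 - 14/3) + 144 = -6/(-3 + 5*sqrt(2))*(37/3) + 144 = -74/(-3 + 5*sqrt(2)) + 144 = 144 - 74/(-3 + 5*sqrt(2))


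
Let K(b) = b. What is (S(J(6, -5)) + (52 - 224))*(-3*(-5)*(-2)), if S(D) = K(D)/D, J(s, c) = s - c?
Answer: 5130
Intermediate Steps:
S(D) = 1 (S(D) = D/D = 1)
(S(J(6, -5)) + (52 - 224))*(-3*(-5)*(-2)) = (1 + (52 - 224))*(-3*(-5)*(-2)) = (1 - 172)*(15*(-2)) = -171*(-30) = 5130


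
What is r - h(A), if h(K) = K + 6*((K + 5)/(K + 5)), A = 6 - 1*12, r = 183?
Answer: 183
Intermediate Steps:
A = -6 (A = 6 - 12 = -6)
h(K) = 6 + K (h(K) = K + 6*((5 + K)/(5 + K)) = K + 6*1 = K + 6 = 6 + K)
r - h(A) = 183 - (6 - 6) = 183 - 1*0 = 183 + 0 = 183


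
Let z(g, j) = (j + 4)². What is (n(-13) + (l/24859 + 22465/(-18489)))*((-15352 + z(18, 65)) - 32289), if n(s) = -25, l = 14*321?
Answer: 513094324894720/459618051 ≈ 1.1164e+6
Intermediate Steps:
z(g, j) = (4 + j)²
l = 4494
(n(-13) + (l/24859 + 22465/(-18489)))*((-15352 + z(18, 65)) - 32289) = (-25 + (4494/24859 + 22465/(-18489)))*((-15352 + (4 + 65)²) - 32289) = (-25 + (4494*(1/24859) + 22465*(-1/18489)))*((-15352 + 69²) - 32289) = (-25 + (4494/24859 - 22465/18489))*((-15352 + 4761) - 32289) = (-25 - 475367869/459618051)*(-10591 - 32289) = -11965819144/459618051*(-42880) = 513094324894720/459618051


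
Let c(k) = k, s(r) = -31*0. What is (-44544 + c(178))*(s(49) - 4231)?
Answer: 187712546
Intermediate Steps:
s(r) = 0
(-44544 + c(178))*(s(49) - 4231) = (-44544 + 178)*(0 - 4231) = -44366*(-4231) = 187712546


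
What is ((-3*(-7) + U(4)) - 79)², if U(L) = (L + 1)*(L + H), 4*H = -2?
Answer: 6561/4 ≈ 1640.3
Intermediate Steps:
H = -½ (H = (¼)*(-2) = -½ ≈ -0.50000)
U(L) = (1 + L)*(-½ + L) (U(L) = (L + 1)*(L - ½) = (1 + L)*(-½ + L))
((-3*(-7) + U(4)) - 79)² = ((-3*(-7) + (-½ + 4² + (½)*4)) - 79)² = ((21 + (-½ + 16 + 2)) - 79)² = ((21 + 35/2) - 79)² = (77/2 - 79)² = (-81/2)² = 6561/4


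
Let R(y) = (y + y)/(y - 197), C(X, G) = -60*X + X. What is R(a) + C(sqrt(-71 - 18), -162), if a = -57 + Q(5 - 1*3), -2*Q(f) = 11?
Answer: 250/519 - 59*I*sqrt(89) ≈ 0.4817 - 556.6*I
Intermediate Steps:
Q(f) = -11/2 (Q(f) = -1/2*11 = -11/2)
C(X, G) = -59*X
a = -125/2 (a = -57 - 11/2 = -125/2 ≈ -62.500)
R(y) = 2*y/(-197 + y) (R(y) = (2*y)/(-197 + y) = 2*y/(-197 + y))
R(a) + C(sqrt(-71 - 18), -162) = 2*(-125/2)/(-197 - 125/2) - 59*sqrt(-71 - 18) = 2*(-125/2)/(-519/2) - 59*I*sqrt(89) = 2*(-125/2)*(-2/519) - 59*I*sqrt(89) = 250/519 - 59*I*sqrt(89)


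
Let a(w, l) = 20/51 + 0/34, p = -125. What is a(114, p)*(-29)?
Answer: -580/51 ≈ -11.373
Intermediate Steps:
a(w, l) = 20/51 (a(w, l) = 20*(1/51) + 0*(1/34) = 20/51 + 0 = 20/51)
a(114, p)*(-29) = (20/51)*(-29) = -580/51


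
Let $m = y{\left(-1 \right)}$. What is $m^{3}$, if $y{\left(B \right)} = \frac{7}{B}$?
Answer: $-343$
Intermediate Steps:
$m = -7$ ($m = \frac{7}{-1} = 7 \left(-1\right) = -7$)
$m^{3} = \left(-7\right)^{3} = -343$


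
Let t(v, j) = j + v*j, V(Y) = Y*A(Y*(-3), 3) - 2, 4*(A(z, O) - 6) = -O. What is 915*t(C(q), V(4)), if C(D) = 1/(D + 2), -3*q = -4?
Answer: 45201/2 ≈ 22601.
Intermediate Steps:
q = 4/3 (q = -⅓*(-4) = 4/3 ≈ 1.3333)
A(z, O) = 6 - O/4 (A(z, O) = 6 + (-O)/4 = 6 - O/4)
C(D) = 1/(2 + D)
V(Y) = -2 + 21*Y/4 (V(Y) = Y*(6 - ¼*3) - 2 = Y*(6 - ¾) - 2 = Y*(21/4) - 2 = 21*Y/4 - 2 = -2 + 21*Y/4)
t(v, j) = j + j*v
915*t(C(q), V(4)) = 915*((-2 + (21/4)*4)*(1 + 1/(2 + 4/3))) = 915*((-2 + 21)*(1 + 1/(10/3))) = 915*(19*(1 + 3/10)) = 915*(19*(13/10)) = 915*(247/10) = 45201/2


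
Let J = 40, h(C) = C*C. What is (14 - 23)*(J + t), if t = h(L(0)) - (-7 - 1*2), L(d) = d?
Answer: -441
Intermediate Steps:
h(C) = C²
t = 9 (t = 0² - (-7 - 1*2) = 0 - (-7 - 2) = 0 - 1*(-9) = 0 + 9 = 9)
(14 - 23)*(J + t) = (14 - 23)*(40 + 9) = -9*49 = -441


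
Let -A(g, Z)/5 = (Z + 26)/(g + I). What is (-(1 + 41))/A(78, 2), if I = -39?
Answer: 117/10 ≈ 11.700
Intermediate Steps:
A(g, Z) = -5*(26 + Z)/(-39 + g) (A(g, Z) = -5*(Z + 26)/(g - 39) = -5*(26 + Z)/(-39 + g))
(-(1 + 41))/A(78, 2) = (-(1 + 41))/((5*(-26 - 1*2)/(-39 + 78))) = (-1*42)/((5*(-26 - 2)/39)) = -42/(5*(1/39)*(-28)) = -42/(-140/39) = -42*(-39/140) = 117/10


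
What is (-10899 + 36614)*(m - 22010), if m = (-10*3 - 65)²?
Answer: -333909275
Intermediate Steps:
m = 9025 (m = (-30 - 65)² = (-95)² = 9025)
(-10899 + 36614)*(m - 22010) = (-10899 + 36614)*(9025 - 22010) = 25715*(-12985) = -333909275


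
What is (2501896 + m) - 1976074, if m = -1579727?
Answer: -1053905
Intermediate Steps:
(2501896 + m) - 1976074 = (2501896 - 1579727) - 1976074 = 922169 - 1976074 = -1053905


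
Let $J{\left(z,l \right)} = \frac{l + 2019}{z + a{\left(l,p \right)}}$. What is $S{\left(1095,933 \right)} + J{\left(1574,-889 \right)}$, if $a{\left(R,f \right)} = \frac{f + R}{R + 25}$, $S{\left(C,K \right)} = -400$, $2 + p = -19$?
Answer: $- \frac{271681040}{680423} \approx -399.28$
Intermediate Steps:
$p = -21$ ($p = -2 - 19 = -21$)
$a{\left(R,f \right)} = \frac{R + f}{25 + R}$
$J{\left(z,l \right)} = \frac{2019 + l}{z + \frac{-21 + l}{25 + l}}$ ($J{\left(z,l \right)} = \frac{l + 2019}{z + \frac{l - 21}{25 + l}} = \frac{2019 + l}{z + \frac{-21 + l}{25 + l}}$)
$S{\left(1095,933 \right)} + J{\left(1574,-889 \right)} = -400 + \frac{\left(25 - 889\right) \left(2019 - 889\right)}{-21 - 889 + 1574 \left(25 - 889\right)} = -400 + \frac{1}{-21 - 889 + 1574 \left(-864\right)} \left(-864\right) 1130 = -400 + \frac{1}{-21 - 889 - 1359936} \left(-864\right) 1130 = -400 + \frac{1}{-1360846} \left(-864\right) 1130 = -400 - \left(- \frac{432}{680423}\right) 1130 = -400 + \frac{488160}{680423} = - \frac{271681040}{680423}$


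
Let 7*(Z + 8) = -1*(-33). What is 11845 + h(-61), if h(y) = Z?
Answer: 82892/7 ≈ 11842.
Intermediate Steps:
Z = -23/7 (Z = -8 + (-1*(-33))/7 = -8 + (⅐)*33 = -8 + 33/7 = -23/7 ≈ -3.2857)
h(y) = -23/7
11845 + h(-61) = 11845 - 23/7 = 82892/7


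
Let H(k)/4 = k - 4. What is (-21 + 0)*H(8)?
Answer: -336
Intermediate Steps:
H(k) = -16 + 4*k (H(k) = 4*(k - 4) = 4*(-4 + k) = -16 + 4*k)
(-21 + 0)*H(8) = (-21 + 0)*(-16 + 4*8) = -21*(-16 + 32) = -21*16 = -336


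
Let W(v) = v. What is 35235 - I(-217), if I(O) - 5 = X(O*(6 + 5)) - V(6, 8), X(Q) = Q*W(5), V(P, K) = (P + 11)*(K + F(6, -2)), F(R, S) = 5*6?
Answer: 47811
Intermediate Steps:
F(R, S) = 30
V(P, K) = (11 + P)*(30 + K) (V(P, K) = (P + 11)*(K + 30) = (11 + P)*(30 + K))
X(Q) = 5*Q (X(Q) = Q*5 = 5*Q)
I(O) = -641 + 55*O (I(O) = 5 + (5*(O*(6 + 5)) - (330 + 11*8 + 30*6 + 8*6)) = 5 + (5*(O*11) - (330 + 88 + 180 + 48)) = 5 + (5*(11*O) - 1*646) = 5 + (55*O - 646) = 5 + (-646 + 55*O) = -641 + 55*O)
35235 - I(-217) = 35235 - (-641 + 55*(-217)) = 35235 - (-641 - 11935) = 35235 - 1*(-12576) = 35235 + 12576 = 47811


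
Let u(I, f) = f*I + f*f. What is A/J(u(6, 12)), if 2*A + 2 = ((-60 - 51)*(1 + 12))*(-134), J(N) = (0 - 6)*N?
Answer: -12085/162 ≈ -74.599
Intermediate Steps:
u(I, f) = f² + I*f (u(I, f) = I*f + f² = f² + I*f)
J(N) = -6*N
A = 96680 (A = -1 + (((-60 - 51)*(1 + 12))*(-134))/2 = -1 + (-111*13*(-134))/2 = -1 + (-1443*(-134))/2 = -1 + (½)*193362 = -1 + 96681 = 96680)
A/J(u(6, 12)) = 96680/((-72*(6 + 12))) = 96680/((-72*18)) = 96680/((-6*216)) = 96680/(-1296) = 96680*(-1/1296) = -12085/162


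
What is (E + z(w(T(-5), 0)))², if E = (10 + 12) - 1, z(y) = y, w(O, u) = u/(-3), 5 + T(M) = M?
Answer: 441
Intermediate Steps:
T(M) = -5 + M
w(O, u) = -u/3 (w(O, u) = u*(-⅓) = -u/3)
E = 21 (E = 22 - 1 = 21)
(E + z(w(T(-5), 0)))² = (21 - ⅓*0)² = (21 + 0)² = 21² = 441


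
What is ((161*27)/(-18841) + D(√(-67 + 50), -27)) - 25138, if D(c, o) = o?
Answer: -474138112/18841 ≈ -25165.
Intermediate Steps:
((161*27)/(-18841) + D(√(-67 + 50), -27)) - 25138 = ((161*27)/(-18841) - 27) - 25138 = (4347*(-1/18841) - 27) - 25138 = (-4347/18841 - 27) - 25138 = -513054/18841 - 25138 = -474138112/18841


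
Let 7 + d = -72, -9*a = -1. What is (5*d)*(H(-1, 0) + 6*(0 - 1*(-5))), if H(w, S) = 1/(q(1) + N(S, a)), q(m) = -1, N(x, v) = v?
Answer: -91245/8 ≈ -11406.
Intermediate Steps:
a = ⅑ (a = -⅑*(-1) = ⅑ ≈ 0.11111)
H(w, S) = -9/8 (H(w, S) = 1/(-1 + ⅑) = 1/(-8/9) = -9/8)
d = -79 (d = -7 - 72 = -79)
(5*d)*(H(-1, 0) + 6*(0 - 1*(-5))) = (5*(-79))*(-9/8 + 6*(0 - 1*(-5))) = -395*(-9/8 + 6*(0 + 5)) = -395*(-9/8 + 6*5) = -395*(-9/8 + 30) = -395*231/8 = -91245/8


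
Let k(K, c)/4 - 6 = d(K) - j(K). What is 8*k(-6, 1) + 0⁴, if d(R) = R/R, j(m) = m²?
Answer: -928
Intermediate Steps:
d(R) = 1
k(K, c) = 28 - 4*K² (k(K, c) = 24 + 4*(1 - K²) = 24 + (4 - 4*K²) = 28 - 4*K²)
8*k(-6, 1) + 0⁴ = 8*(28 - 4*(-6)²) + 0⁴ = 8*(28 - 4*36) + 0 = 8*(28 - 144) + 0 = 8*(-116) + 0 = -928 + 0 = -928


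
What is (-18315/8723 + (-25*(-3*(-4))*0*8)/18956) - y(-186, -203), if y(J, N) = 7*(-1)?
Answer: 3886/793 ≈ 4.9004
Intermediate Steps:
y(J, N) = -7
(-18315/8723 + (-25*(-3*(-4))*0*8)/18956) - y(-186, -203) = (-18315/8723 + (-25*(-3*(-4))*0*8)/18956) - 1*(-7) = (-18315*1/8723 + (-300*0*8)*(1/18956)) + 7 = (-1665/793 + (-25*0*8)*(1/18956)) + 7 = (-1665/793 + (0*8)*(1/18956)) + 7 = (-1665/793 + 0*(1/18956)) + 7 = (-1665/793 + 0) + 7 = -1665/793 + 7 = 3886/793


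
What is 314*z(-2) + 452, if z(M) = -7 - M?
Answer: -1118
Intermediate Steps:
314*z(-2) + 452 = 314*(-7 - 1*(-2)) + 452 = 314*(-7 + 2) + 452 = 314*(-5) + 452 = -1570 + 452 = -1118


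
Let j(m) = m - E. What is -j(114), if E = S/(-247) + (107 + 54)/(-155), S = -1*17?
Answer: -4401622/38285 ≈ -114.97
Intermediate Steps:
S = -17
E = -37132/38285 (E = -17/(-247) + (107 + 54)/(-155) = -17*(-1/247) + 161*(-1/155) = 17/247 - 161/155 = -37132/38285 ≈ -0.96988)
j(m) = 37132/38285 + m (j(m) = m - 1*(-37132/38285) = m + 37132/38285 = 37132/38285 + m)
-j(114) = -(37132/38285 + 114) = -1*4401622/38285 = -4401622/38285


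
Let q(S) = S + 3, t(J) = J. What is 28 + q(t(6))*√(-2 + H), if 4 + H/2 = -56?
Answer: 28 + 9*I*√122 ≈ 28.0 + 99.408*I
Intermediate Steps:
H = -120 (H = -8 + 2*(-56) = -8 - 112 = -120)
q(S) = 3 + S
28 + q(t(6))*√(-2 + H) = 28 + (3 + 6)*√(-2 - 120) = 28 + 9*√(-122) = 28 + 9*(I*√122) = 28 + 9*I*√122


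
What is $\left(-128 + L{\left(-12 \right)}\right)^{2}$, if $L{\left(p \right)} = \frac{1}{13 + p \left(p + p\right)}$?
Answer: $\frac{1484329729}{90601} \approx 16383.0$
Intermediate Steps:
$L{\left(p \right)} = \frac{1}{13 + 2 p^{2}}$ ($L{\left(p \right)} = \frac{1}{13 + p 2 p} = \frac{1}{13 + 2 p^{2}}$)
$\left(-128 + L{\left(-12 \right)}\right)^{2} = \left(-128 + \frac{1}{13 + 2 \left(-12\right)^{2}}\right)^{2} = \left(-128 + \frac{1}{13 + 2 \cdot 144}\right)^{2} = \left(-128 + \frac{1}{13 + 288}\right)^{2} = \left(-128 + \frac{1}{301}\right)^{2} = \left(- \frac{38527}{301}\right)^{2} = \frac{1484329729}{90601}$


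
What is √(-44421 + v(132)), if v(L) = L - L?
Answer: I*√44421 ≈ 210.76*I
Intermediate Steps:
v(L) = 0
√(-44421 + v(132)) = √(-44421 + 0) = √(-44421) = I*√44421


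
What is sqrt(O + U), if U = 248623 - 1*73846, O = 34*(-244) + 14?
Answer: sqrt(166495) ≈ 408.04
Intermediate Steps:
O = -8282 (O = -8296 + 14 = -8282)
U = 174777 (U = 248623 - 73846 = 174777)
sqrt(O + U) = sqrt(-8282 + 174777) = sqrt(166495)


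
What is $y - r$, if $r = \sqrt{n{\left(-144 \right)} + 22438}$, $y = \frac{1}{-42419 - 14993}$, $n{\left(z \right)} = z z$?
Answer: $- \frac{1}{57412} - \sqrt{43174} \approx -207.78$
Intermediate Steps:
$n{\left(z \right)} = z^{2}$
$y = - \frac{1}{57412}$ ($y = \frac{1}{-57412} = - \frac{1}{57412} \approx -1.7418 \cdot 10^{-5}$)
$r = \sqrt{43174}$ ($r = \sqrt{\left(-144\right)^{2} + 22438} = \sqrt{20736 + 22438} = \sqrt{43174} \approx 207.78$)
$y - r = - \frac{1}{57412} - \sqrt{43174}$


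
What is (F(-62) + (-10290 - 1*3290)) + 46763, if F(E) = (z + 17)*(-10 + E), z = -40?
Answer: 34839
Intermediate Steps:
F(E) = 230 - 23*E (F(E) = (-40 + 17)*(-10 + E) = -23*(-10 + E) = 230 - 23*E)
(F(-62) + (-10290 - 1*3290)) + 46763 = ((230 - 23*(-62)) + (-10290 - 1*3290)) + 46763 = ((230 + 1426) + (-10290 - 3290)) + 46763 = (1656 - 13580) + 46763 = -11924 + 46763 = 34839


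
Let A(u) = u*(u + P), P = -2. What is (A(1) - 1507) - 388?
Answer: -1896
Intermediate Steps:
A(u) = u*(-2 + u) (A(u) = u*(u - 2) = u*(-2 + u))
(A(1) - 1507) - 388 = (1*(-2 + 1) - 1507) - 388 = (1*(-1) - 1507) - 388 = (-1 - 1507) - 388 = -1508 - 388 = -1896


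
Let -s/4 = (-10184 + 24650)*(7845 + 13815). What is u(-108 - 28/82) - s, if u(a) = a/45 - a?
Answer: 2312401868248/1845 ≈ 1.2533e+9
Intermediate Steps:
u(a) = -44*a/45 (u(a) = a*(1/45) - a = a/45 - a = -44*a/45)
s = -1253334240 (s = -4*(-10184 + 24650)*(7845 + 13815) = -57864*21660 = -4*313333560 = -1253334240)
u(-108 - 28/82) - s = -44*(-108 - 28/82)/45 - 1*(-1253334240) = -44*(-108 - 28*1/82)/45 + 1253334240 = -44*(-108 - 14/41)/45 + 1253334240 = -44/45*(-4442/41) + 1253334240 = 195448/1845 + 1253334240 = 2312401868248/1845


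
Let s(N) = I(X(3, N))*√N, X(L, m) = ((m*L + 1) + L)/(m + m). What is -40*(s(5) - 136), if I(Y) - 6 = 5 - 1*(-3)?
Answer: 5440 - 560*√5 ≈ 4187.8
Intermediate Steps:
X(L, m) = (1 + L + L*m)/(2*m) (X(L, m) = ((L*m + 1) + L)/((2*m)) = ((1 + L*m) + L)*(1/(2*m)) = (1 + L + L*m)*(1/(2*m)) = (1 + L + L*m)/(2*m))
I(Y) = 14 (I(Y) = 6 + (5 - 1*(-3)) = 6 + (5 + 3) = 6 + 8 = 14)
s(N) = 14*√N
-40*(s(5) - 136) = -40*(14*√5 - 136) = -40*(-136 + 14*√5) = 5440 - 560*√5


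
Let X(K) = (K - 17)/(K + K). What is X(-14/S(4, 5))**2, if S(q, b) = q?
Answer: 1681/196 ≈ 8.5765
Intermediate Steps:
X(K) = (-17 + K)/(2*K) (X(K) = (-17 + K)/((2*K)) = (-17 + K)*(1/(2*K)) = (-17 + K)/(2*K))
X(-14/S(4, 5))**2 = ((-17 - 14/4)/(2*((-14/4))))**2 = ((-17 - 14*1/4)/(2*((-14*1/4))))**2 = ((-17 - 7/2)/(2*(-7/2)))**2 = ((1/2)*(-2/7)*(-41/2))**2 = (41/14)**2 = 1681/196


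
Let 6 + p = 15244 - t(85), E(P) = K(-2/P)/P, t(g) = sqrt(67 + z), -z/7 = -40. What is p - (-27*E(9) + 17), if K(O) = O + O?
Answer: 45659/3 - sqrt(347) ≈ 15201.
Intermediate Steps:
z = 280 (z = -7*(-40) = 280)
K(O) = 2*O
t(g) = sqrt(347) (t(g) = sqrt(67 + 280) = sqrt(347))
E(P) = -4/P**2 (E(P) = (2*(-2/P))/P = (-4/P)/P = -4/P**2)
p = 15238 - sqrt(347) (p = -6 + (15244 - sqrt(347)) = 15238 - sqrt(347) ≈ 15219.)
p - (-27*E(9) + 17) = (15238 - sqrt(347)) - (-(-108)/9**2 + 17) = (15238 - sqrt(347)) - (-(-108)/81 + 17) = (15238 - sqrt(347)) - (-27*(-4/81) + 17) = (15238 - sqrt(347)) - (4/3 + 17) = (15238 - sqrt(347)) - 1*55/3 = (15238 - sqrt(347)) - 55/3 = 45659/3 - sqrt(347)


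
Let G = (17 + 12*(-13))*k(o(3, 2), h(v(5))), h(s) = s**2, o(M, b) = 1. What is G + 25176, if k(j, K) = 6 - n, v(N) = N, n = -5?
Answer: 23647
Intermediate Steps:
k(j, K) = 11 (k(j, K) = 6 - 1*(-5) = 6 + 5 = 11)
G = -1529 (G = (17 + 12*(-13))*11 = (17 - 156)*11 = -139*11 = -1529)
G + 25176 = -1529 + 25176 = 23647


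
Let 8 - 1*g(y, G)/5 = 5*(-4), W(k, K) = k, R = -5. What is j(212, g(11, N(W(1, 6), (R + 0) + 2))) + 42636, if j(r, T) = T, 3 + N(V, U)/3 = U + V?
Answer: 42776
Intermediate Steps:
N(V, U) = -9 + 3*U + 3*V (N(V, U) = -9 + 3*(U + V) = -9 + (3*U + 3*V) = -9 + 3*U + 3*V)
g(y, G) = 140 (g(y, G) = 40 - 25*(-4) = 40 - 5*(-20) = 40 + 100 = 140)
j(212, g(11, N(W(1, 6), (R + 0) + 2))) + 42636 = 140 + 42636 = 42776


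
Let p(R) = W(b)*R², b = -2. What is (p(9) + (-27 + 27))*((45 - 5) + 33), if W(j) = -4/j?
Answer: 11826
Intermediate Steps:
p(R) = 2*R² (p(R) = (-4/(-2))*R² = (-4*(-½))*R² = 2*R²)
(p(9) + (-27 + 27))*((45 - 5) + 33) = (2*9² + (-27 + 27))*((45 - 5) + 33) = (2*81 + 0)*(40 + 33) = (162 + 0)*73 = 162*73 = 11826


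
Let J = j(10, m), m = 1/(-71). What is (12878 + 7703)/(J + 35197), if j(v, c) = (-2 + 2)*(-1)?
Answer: 20581/35197 ≈ 0.58474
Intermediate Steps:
m = -1/71 ≈ -0.014085
j(v, c) = 0 (j(v, c) = 0*(-1) = 0)
J = 0
(12878 + 7703)/(J + 35197) = (12878 + 7703)/(0 + 35197) = 20581/35197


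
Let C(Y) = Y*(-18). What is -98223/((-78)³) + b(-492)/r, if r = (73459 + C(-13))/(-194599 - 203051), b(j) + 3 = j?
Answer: 31138837244513/11657053512 ≈ 2671.2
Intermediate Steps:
C(Y) = -18*Y
b(j) = -3 + j
r = -73693/397650 (r = (73459 - 18*(-13))/(-194599 - 203051) = (73459 + 234)/(-397650) = 73693*(-1/397650) = -73693/397650 ≈ -0.18532)
-98223/((-78)³) + b(-492)/r = -98223/((-78)³) + (-3 - 492)/(-73693/397650) = -98223/(-474552) - 495*(-397650/73693) = -98223*(-1/474552) + 196836750/73693 = 32741/158184 + 196836750/73693 = 31138837244513/11657053512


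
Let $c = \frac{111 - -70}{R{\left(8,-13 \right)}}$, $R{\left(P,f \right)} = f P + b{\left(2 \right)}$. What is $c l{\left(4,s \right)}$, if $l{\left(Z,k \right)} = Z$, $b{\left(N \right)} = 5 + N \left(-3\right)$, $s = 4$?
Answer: $- \frac{724}{105} \approx -6.8952$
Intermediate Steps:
$b{\left(N \right)} = 5 - 3 N$
$R{\left(P,f \right)} = -1 + P f$ ($R{\left(P,f \right)} = f P + \left(5 - 6\right) = P f + \left(5 - 6\right) = P f - 1 = -1 + P f$)
$c = - \frac{181}{105}$ ($c = \frac{111 - -70}{-1 + 8 \left(-13\right)} = \frac{111 + 70}{-1 - 104} = \frac{181}{-105} = 181 \left(- \frac{1}{105}\right) = - \frac{181}{105} \approx -1.7238$)
$c l{\left(4,s \right)} = \left(- \frac{181}{105}\right) 4 = - \frac{724}{105}$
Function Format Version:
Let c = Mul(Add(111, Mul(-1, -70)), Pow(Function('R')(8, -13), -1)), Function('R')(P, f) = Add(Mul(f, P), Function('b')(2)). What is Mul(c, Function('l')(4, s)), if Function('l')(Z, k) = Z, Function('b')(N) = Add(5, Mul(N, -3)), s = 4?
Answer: Rational(-724, 105) ≈ -6.8952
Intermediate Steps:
Function('b')(N) = Add(5, Mul(-3, N))
Function('R')(P, f) = Add(-1, Mul(P, f)) (Function('R')(P, f) = Add(Mul(f, P), Add(5, Mul(-3, 2))) = Add(Mul(P, f), Add(5, -6)) = Add(Mul(P, f), -1) = Add(-1, Mul(P, f)))
c = Rational(-181, 105) (c = Mul(Add(111, Mul(-1, -70)), Pow(Add(-1, Mul(8, -13)), -1)) = Mul(Add(111, 70), Pow(Add(-1, -104), -1)) = Mul(181, Pow(-105, -1)) = Mul(181, Rational(-1, 105)) = Rational(-181, 105) ≈ -1.7238)
Mul(c, Function('l')(4, s)) = Mul(Rational(-181, 105), 4) = Rational(-724, 105)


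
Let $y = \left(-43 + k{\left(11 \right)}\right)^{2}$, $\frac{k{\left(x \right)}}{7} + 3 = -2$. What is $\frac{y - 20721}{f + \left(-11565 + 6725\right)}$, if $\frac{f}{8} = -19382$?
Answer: $\frac{14637}{159896} \approx 0.091541$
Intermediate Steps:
$f = -155056$ ($f = 8 \left(-19382\right) = -155056$)
$k{\left(x \right)} = -35$ ($k{\left(x \right)} = -21 + 7 \left(-2\right) = -21 - 14 = -35$)
$y = 6084$ ($y = \left(-43 - 35\right)^{2} = \left(-78\right)^{2} = 6084$)
$\frac{y - 20721}{f + \left(-11565 + 6725\right)} = \frac{6084 - 20721}{-155056 + \left(-11565 + 6725\right)} = - \frac{14637}{-155056 - 4840} = - \frac{14637}{-159896} = \left(-14637\right) \left(- \frac{1}{159896}\right) = \frac{14637}{159896}$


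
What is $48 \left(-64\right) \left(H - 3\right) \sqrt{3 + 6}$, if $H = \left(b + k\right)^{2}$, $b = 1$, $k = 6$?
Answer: $-423936$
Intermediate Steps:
$H = 49$ ($H = \left(1 + 6\right)^{2} = 7^{2} = 49$)
$48 \left(-64\right) \left(H - 3\right) \sqrt{3 + 6} = 48 \left(-64\right) \left(49 - 3\right) \sqrt{3 + 6} = - 3072 \cdot 46 \sqrt{9} = - 3072 \cdot 46 \cdot 3 = \left(-3072\right) 138 = -423936$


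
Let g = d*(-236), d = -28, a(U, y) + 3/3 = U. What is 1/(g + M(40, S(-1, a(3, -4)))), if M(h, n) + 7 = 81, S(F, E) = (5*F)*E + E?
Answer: 1/6682 ≈ 0.00014966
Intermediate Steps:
a(U, y) = -1 + U
S(F, E) = E + 5*E*F (S(F, E) = 5*E*F + E = E + 5*E*F)
M(h, n) = 74 (M(h, n) = -7 + 81 = 74)
g = 6608 (g = -28*(-236) = 6608)
1/(g + M(40, S(-1, a(3, -4)))) = 1/(6608 + 74) = 1/6682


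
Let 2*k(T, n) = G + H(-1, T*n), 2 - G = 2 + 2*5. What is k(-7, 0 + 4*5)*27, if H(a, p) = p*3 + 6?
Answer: -5724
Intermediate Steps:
H(a, p) = 6 + 3*p (H(a, p) = 3*p + 6 = 6 + 3*p)
G = -10 (G = 2 - (2 + 2*5) = 2 - (2 + 10) = 2 - 1*12 = 2 - 12 = -10)
k(T, n) = -2 + 3*T*n/2 (k(T, n) = (-10 + (6 + 3*(T*n)))/2 = (-10 + (6 + 3*T*n))/2 = (-4 + 3*T*n)/2 = -2 + 3*T*n/2)
k(-7, 0 + 4*5)*27 = (-2 + (3/2)*(-7)*(0 + 4*5))*27 = (-2 + (3/2)*(-7)*(0 + 20))*27 = (-2 + (3/2)*(-7)*20)*27 = (-2 - 210)*27 = -212*27 = -5724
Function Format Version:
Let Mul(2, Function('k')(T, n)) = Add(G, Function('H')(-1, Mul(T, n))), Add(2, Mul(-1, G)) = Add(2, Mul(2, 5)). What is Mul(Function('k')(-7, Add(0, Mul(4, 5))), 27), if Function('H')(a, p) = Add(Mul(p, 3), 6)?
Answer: -5724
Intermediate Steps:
Function('H')(a, p) = Add(6, Mul(3, p)) (Function('H')(a, p) = Add(Mul(3, p), 6) = Add(6, Mul(3, p)))
G = -10 (G = Add(2, Mul(-1, Add(2, Mul(2, 5)))) = Add(2, Mul(-1, Add(2, 10))) = Add(2, Mul(-1, 12)) = Add(2, -12) = -10)
Function('k')(T, n) = Add(-2, Mul(Rational(3, 2), T, n)) (Function('k')(T, n) = Mul(Rational(1, 2), Add(-10, Add(6, Mul(3, Mul(T, n))))) = Mul(Rational(1, 2), Add(-10, Add(6, Mul(3, T, n)))) = Mul(Rational(1, 2), Add(-4, Mul(3, T, n))) = Add(-2, Mul(Rational(3, 2), T, n)))
Mul(Function('k')(-7, Add(0, Mul(4, 5))), 27) = Mul(Add(-2, Mul(Rational(3, 2), -7, Add(0, Mul(4, 5)))), 27) = Mul(Add(-2, Mul(Rational(3, 2), -7, Add(0, 20))), 27) = Mul(Add(-2, Mul(Rational(3, 2), -7, 20)), 27) = Mul(Add(-2, -210), 27) = Mul(-212, 27) = -5724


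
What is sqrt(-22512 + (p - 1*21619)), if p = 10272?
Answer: 7*I*sqrt(691) ≈ 184.01*I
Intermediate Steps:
sqrt(-22512 + (p - 1*21619)) = sqrt(-22512 + (10272 - 1*21619)) = sqrt(-22512 + (10272 - 21619)) = sqrt(-22512 - 11347) = sqrt(-33859) = 7*I*sqrt(691)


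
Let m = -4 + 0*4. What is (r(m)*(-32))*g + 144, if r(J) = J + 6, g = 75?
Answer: -4656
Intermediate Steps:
m = -4 (m = -4 + 0 = -4)
r(J) = 6 + J
(r(m)*(-32))*g + 144 = ((6 - 4)*(-32))*75 + 144 = (2*(-32))*75 + 144 = -64*75 + 144 = -4800 + 144 = -4656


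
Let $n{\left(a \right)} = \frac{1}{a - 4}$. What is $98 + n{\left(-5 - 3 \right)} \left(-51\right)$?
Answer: $\frac{409}{4} \approx 102.25$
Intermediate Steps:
$n{\left(a \right)} = \frac{1}{-4 + a}$
$98 + n{\left(-5 - 3 \right)} \left(-51\right) = 98 + \frac{1}{-4 - 8} \left(-51\right) = 98 + \frac{1}{-12} \left(-51\right) = 98 - - \frac{17}{4} = 98 + \frac{17}{4} = \frac{409}{4}$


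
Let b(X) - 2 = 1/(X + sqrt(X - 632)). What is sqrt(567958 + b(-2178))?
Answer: sqrt((1237016879 - 567960*I*sqrt(2810))/(2178 - I*sqrt(2810))) ≈ 753.63 - 0.e-8*I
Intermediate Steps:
b(X) = 2 + 1/(X + sqrt(-632 + X)) (b(X) = 2 + 1/(X + sqrt(X - 632)) = 2 + 1/(X + sqrt(-632 + X)))
sqrt(567958 + b(-2178)) = sqrt(567958 + (1 + 2*(-2178) + 2*sqrt(-632 - 2178))/(-2178 + sqrt(-632 - 2178))) = sqrt(567958 + (1 - 4356 + 2*sqrt(-2810))/(-2178 + sqrt(-2810))) = sqrt(567958 + (1 - 4356 + 2*(I*sqrt(2810)))/(-2178 + I*sqrt(2810))) = sqrt(567958 + (1 - 4356 + 2*I*sqrt(2810))/(-2178 + I*sqrt(2810))) = sqrt(567958 + (-4355 + 2*I*sqrt(2810))/(-2178 + I*sqrt(2810)))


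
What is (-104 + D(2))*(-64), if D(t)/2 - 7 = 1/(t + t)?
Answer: 5728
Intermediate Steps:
D(t) = 14 + 1/t (D(t) = 14 + 2/(t + t) = 14 + 2/((2*t)) = 14 + 2*(1/(2*t)) = 14 + 1/t)
(-104 + D(2))*(-64) = (-104 + (14 + 1/2))*(-64) = (-104 + (14 + ½))*(-64) = (-104 + 29/2)*(-64) = -179/2*(-64) = 5728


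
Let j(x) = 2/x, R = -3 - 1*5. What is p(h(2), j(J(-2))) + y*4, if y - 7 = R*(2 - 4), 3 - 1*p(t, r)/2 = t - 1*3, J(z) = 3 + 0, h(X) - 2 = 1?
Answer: 98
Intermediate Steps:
h(X) = 3 (h(X) = 2 + 1 = 3)
R = -8 (R = -3 - 5 = -8)
J(z) = 3
p(t, r) = 12 - 2*t (p(t, r) = 6 - 2*(t - 1*3) = 6 - 2*(t - 3) = 6 - 2*(-3 + t) = 6 + (6 - 2*t) = 12 - 2*t)
y = 23 (y = 7 - 8*(2 - 4) = 7 - 8*(-2) = 7 + 16 = 23)
p(h(2), j(J(-2))) + y*4 = (12 - 2*3) + 23*4 = (12 - 6) + 92 = 6 + 92 = 98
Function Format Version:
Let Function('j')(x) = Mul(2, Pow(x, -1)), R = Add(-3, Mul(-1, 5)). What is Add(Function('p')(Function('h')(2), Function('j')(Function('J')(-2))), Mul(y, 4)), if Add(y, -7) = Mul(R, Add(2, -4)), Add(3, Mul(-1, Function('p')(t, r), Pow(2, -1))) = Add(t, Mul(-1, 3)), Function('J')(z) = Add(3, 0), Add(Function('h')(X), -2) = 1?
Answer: 98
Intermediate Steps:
Function('h')(X) = 3 (Function('h')(X) = Add(2, 1) = 3)
R = -8 (R = Add(-3, -5) = -8)
Function('J')(z) = 3
Function('p')(t, r) = Add(12, Mul(-2, t)) (Function('p')(t, r) = Add(6, Mul(-2, Add(t, Mul(-1, 3)))) = Add(6, Mul(-2, Add(t, -3))) = Add(6, Mul(-2, Add(-3, t))) = Add(6, Add(6, Mul(-2, t))) = Add(12, Mul(-2, t)))
y = 23 (y = Add(7, Mul(-8, Add(2, -4))) = Add(7, Mul(-8, -2)) = Add(7, 16) = 23)
Add(Function('p')(Function('h')(2), Function('j')(Function('J')(-2))), Mul(y, 4)) = Add(Add(12, Mul(-2, 3)), Mul(23, 4)) = Add(Add(12, -6), 92) = Add(6, 92) = 98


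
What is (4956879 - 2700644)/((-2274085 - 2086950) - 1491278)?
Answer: -2256235/5852313 ≈ -0.38553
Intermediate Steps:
(4956879 - 2700644)/((-2274085 - 2086950) - 1491278) = 2256235/(-4361035 - 1491278) = 2256235/(-5852313) = 2256235*(-1/5852313) = -2256235/5852313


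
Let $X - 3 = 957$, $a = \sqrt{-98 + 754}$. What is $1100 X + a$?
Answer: $1056000 + 4 \sqrt{41} \approx 1.056 \cdot 10^{6}$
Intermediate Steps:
$a = 4 \sqrt{41}$ ($a = \sqrt{656} = 4 \sqrt{41} \approx 25.612$)
$X = 960$ ($X = 3 + 957 = 960$)
$1100 X + a = 1100 \cdot 960 + 4 \sqrt{41} = 1056000 + 4 \sqrt{41}$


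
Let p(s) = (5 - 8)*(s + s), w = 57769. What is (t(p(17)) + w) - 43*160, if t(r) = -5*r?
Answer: 51399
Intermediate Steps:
p(s) = -6*s
(t(p(17)) + w) - 43*160 = (-(-30)*17 + 57769) - 43*160 = (-5*(-102) + 57769) - 6880 = (510 + 57769) - 6880 = 58279 - 6880 = 51399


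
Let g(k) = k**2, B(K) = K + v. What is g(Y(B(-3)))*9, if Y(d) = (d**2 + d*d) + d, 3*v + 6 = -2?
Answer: 277729/9 ≈ 30859.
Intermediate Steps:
v = -8/3 (v = -2 + (1/3)*(-2) = -2 - 2/3 = -8/3 ≈ -2.6667)
B(K) = -8/3 + K (B(K) = K - 8/3 = -8/3 + K)
Y(d) = d + 2*d**2 (Y(d) = (d**2 + d**2) + d = 2*d**2 + d = d + 2*d**2)
g(Y(B(-3)))*9 = ((-8/3 - 3)*(1 + 2*(-8/3 - 3)))**2*9 = (-17*(1 + 2*(-17/3))/3)**2*9 = (-17*(1 - 34/3)/3)**2*9 = (-17/3*(-31/3))**2*9 = (527/9)**2*9 = (277729/81)*9 = 277729/9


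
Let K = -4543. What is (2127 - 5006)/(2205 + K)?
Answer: 2879/2338 ≈ 1.2314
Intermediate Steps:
(2127 - 5006)/(2205 + K) = (2127 - 5006)/(2205 - 4543) = -2879/(-2338) = -2879*(-1/2338) = 2879/2338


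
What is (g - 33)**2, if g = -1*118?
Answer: 22801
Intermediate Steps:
g = -118
(g - 33)**2 = (-118 - 33)**2 = (-151)**2 = 22801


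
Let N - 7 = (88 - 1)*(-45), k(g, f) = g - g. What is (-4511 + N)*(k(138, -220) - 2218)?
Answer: 18673342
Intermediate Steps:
k(g, f) = 0
N = -3908 (N = 7 + (88 - 1)*(-45) = 7 + 87*(-45) = 7 - 3915 = -3908)
(-4511 + N)*(k(138, -220) - 2218) = (-4511 - 3908)*(0 - 2218) = -8419*(-2218) = 18673342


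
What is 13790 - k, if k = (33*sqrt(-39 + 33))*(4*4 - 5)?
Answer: 13790 - 363*I*sqrt(6) ≈ 13790.0 - 889.17*I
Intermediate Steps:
k = 363*I*sqrt(6) (k = (33*sqrt(-6))*(16 - 5) = (33*(I*sqrt(6)))*11 = (33*I*sqrt(6))*11 = 363*I*sqrt(6) ≈ 889.17*I)
13790 - k = 13790 - 363*I*sqrt(6)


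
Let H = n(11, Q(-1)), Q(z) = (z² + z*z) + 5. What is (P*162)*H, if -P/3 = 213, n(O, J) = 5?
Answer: -517590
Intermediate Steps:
Q(z) = 5 + 2*z² (Q(z) = (z² + z²) + 5 = 2*z² + 5 = 5 + 2*z²)
P = -639 (P = -3*213 = -639)
H = 5
(P*162)*H = -639*162*5 = -103518*5 = -517590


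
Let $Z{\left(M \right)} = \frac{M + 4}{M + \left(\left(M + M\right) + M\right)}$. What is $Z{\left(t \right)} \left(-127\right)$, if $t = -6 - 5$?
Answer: $- \frac{889}{44} \approx -20.205$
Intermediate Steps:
$t = -11$ ($t = -6 - 5 = -11$)
$Z{\left(M \right)} = \frac{4 + M}{4 M}$ ($Z{\left(M \right)} = \frac{4 + M}{M + \left(2 M + M\right)} = \frac{4 + M}{M + 3 M} = \frac{4 + M}{4 M}$)
$Z{\left(t \right)} \left(-127\right) = \frac{4 - 11}{4 \left(-11\right)} \left(-127\right) = \frac{1}{4} \left(- \frac{1}{11}\right) \left(-7\right) \left(-127\right) = \frac{7}{44} \left(-127\right) = - \frac{889}{44}$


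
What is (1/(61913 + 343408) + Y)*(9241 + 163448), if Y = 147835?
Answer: 3449211226762268/135107 ≈ 2.5529e+10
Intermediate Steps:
(1/(61913 + 343408) + Y)*(9241 + 163448) = (1/(61913 + 343408) + 147835)*(9241 + 163448) = (1/405321 + 147835)*172689 = (59920630036/405321)*172689 = 3449211226762268/135107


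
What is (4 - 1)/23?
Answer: 3/23 ≈ 0.13043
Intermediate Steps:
(4 - 1)/23 = 3*(1/23) = 3/23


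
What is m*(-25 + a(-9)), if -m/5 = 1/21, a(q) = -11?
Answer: 60/7 ≈ 8.5714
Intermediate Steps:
m = -5/21 ≈ -0.23810
m*(-25 + a(-9)) = -5*(-25 - 11)/21 = -5/21*(-36) = 60/7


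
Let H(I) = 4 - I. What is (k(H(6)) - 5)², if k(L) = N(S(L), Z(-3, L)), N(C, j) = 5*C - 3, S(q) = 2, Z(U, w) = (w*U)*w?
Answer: 4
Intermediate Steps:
Z(U, w) = U*w² (Z(U, w) = (U*w)*w = U*w²)
N(C, j) = -3 + 5*C
k(L) = 7 (k(L) = -3 + 5*2 = -3 + 10 = 7)
(k(H(6)) - 5)² = (7 - 5)² = 2² = 4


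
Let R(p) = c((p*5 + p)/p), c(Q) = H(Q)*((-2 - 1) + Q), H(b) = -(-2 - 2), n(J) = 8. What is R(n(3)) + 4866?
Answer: 4878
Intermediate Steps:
H(b) = 4 (H(b) = -1*(-4) = 4)
c(Q) = -12 + 4*Q (c(Q) = 4*((-2 - 1) + Q) = 4*(-3 + Q) = -12 + 4*Q)
R(p) = 12 (R(p) = -12 + 4*((p*5 + p)/p) = -12 + 4*((5*p + p)/p) = -12 + 4*((6*p)/p) = -12 + 4*6 = -12 + 24 = 12)
R(n(3)) + 4866 = 12 + 4866 = 4878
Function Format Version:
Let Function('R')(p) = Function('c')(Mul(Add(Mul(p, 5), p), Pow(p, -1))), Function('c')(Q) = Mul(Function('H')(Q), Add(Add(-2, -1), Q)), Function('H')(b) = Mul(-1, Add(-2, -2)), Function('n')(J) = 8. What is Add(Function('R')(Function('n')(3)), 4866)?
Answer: 4878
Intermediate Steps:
Function('H')(b) = 4 (Function('H')(b) = Mul(-1, -4) = 4)
Function('c')(Q) = Add(-12, Mul(4, Q)) (Function('c')(Q) = Mul(4, Add(Add(-2, -1), Q)) = Mul(4, Add(-3, Q)) = Add(-12, Mul(4, Q)))
Function('R')(p) = 12 (Function('R')(p) = Add(-12, Mul(4, Mul(Add(Mul(p, 5), p), Pow(p, -1)))) = Add(-12, Mul(4, Mul(Add(Mul(5, p), p), Pow(p, -1)))) = Add(-12, Mul(4, Mul(Mul(6, p), Pow(p, -1)))) = Add(-12, Mul(4, 6)) = Add(-12, 24) = 12)
Add(Function('R')(Function('n')(3)), 4866) = Add(12, 4866) = 4878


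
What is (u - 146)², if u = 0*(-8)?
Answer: 21316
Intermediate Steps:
u = 0
(u - 146)² = (0 - 146)² = (-146)² = 21316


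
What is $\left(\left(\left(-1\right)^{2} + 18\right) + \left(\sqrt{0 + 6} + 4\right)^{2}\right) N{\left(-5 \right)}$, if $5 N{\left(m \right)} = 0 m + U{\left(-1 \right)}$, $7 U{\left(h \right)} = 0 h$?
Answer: $0$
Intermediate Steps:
$U{\left(h \right)} = 0$ ($U{\left(h \right)} = \frac{0 h}{7} = \frac{1}{7} \cdot 0 = 0$)
$N{\left(m \right)} = 0$ ($N{\left(m \right)} = \frac{0 m + 0}{5} = \frac{0 + 0}{5} = \frac{1}{5} \cdot 0 = 0$)
$\left(\left(\left(-1\right)^{2} + 18\right) + \left(\sqrt{0 + 6} + 4\right)^{2}\right) N{\left(-5 \right)} = \left(\left(\left(-1\right)^{2} + 18\right) + \left(\sqrt{0 + 6} + 4\right)^{2}\right) 0 = \left(\left(1 + 18\right) + \left(\sqrt{6} + 4\right)^{2}\right) 0 = \left(19 + \left(4 + \sqrt{6}\right)^{2}\right) 0 = 0$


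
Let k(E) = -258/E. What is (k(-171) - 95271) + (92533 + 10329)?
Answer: 432773/57 ≈ 7592.5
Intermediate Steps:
(k(-171) - 95271) + (92533 + 10329) = (-258/(-171) - 95271) + (92533 + 10329) = (-258*(-1/171) - 95271) + 102862 = (86/57 - 95271) + 102862 = -5430361/57 + 102862 = 432773/57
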